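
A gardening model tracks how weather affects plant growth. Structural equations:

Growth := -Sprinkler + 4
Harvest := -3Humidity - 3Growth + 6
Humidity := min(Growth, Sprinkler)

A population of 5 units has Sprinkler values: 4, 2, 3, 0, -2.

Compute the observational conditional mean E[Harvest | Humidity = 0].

0

E[Harvest|Humidity=0] averages over only the 2 units with Humidity=0 (Sprinkler = 4, 0): Harvest = 6, -6, mean 0.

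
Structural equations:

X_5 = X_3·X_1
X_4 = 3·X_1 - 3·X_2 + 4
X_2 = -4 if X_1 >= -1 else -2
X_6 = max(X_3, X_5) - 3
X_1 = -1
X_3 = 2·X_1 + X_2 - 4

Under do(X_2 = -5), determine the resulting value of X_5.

11

do(X_2=-5) replaces the equation X_2 = -4 if X_1 >= -1 else -2 with the constant X_2 = -5.
X_3 = 2·X_1 + X_2 - 4  [with X_1=-1, X_2=-5]  = -11
X_5 = X_3·X_1  [with X_3=-11, X_1=-1]  = 11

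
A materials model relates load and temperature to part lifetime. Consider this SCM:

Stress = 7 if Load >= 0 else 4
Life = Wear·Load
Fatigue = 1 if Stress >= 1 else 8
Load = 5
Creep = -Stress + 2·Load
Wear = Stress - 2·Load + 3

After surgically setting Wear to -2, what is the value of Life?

Under do(Wear=-2), the mechanism Wear = Stress - 2·Load + 3 is discarded; Wear is fixed at -2.
Life = Wear·Load  [with Wear=-2, Load=5]  = -10

-10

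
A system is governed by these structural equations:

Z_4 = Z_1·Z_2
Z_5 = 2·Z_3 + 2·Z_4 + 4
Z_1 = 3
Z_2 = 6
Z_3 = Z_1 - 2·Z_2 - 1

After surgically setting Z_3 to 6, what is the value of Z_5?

52

do(Z_3=6) replaces the equation Z_3 = Z_1 - 2·Z_2 - 1 with the constant Z_3 = 6.
Z_4 = Z_1·Z_2  [with Z_1=3, Z_2=6]  = 18
Z_5 = 2·Z_3 + 2·Z_4 + 4  [with Z_3=6, Z_4=18]  = 52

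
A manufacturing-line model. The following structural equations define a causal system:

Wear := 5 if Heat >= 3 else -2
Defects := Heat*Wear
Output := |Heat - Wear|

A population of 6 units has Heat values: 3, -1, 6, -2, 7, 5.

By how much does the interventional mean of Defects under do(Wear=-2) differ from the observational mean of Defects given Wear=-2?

-9

The intervention sets Wear=-2 in all 6 units regardless of Heat. Recomputing Defects per unit gives -6, 2, -12, 4, -14, -10; average -6.
E[Defects|Wear=-2] averages over only the 2 units with Wear=-2 (Heat = -1, -2): Defects = 2, 4, mean 3.
Difference = -6 − 3 = -9.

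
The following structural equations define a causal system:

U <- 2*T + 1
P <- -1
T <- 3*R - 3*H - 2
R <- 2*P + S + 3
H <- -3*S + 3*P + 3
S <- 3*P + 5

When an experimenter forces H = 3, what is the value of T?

Intervening sets H = 3 and removes its equation (H <- -3*S + 3*P + 3).
S = 3*P + 5  [with P=-1]  = 2
R = 2*P + S + 3  [with P=-1, S=2]  = 3
T = 3*R - 3*H - 2  [with R=3, H=3]  = -2

-2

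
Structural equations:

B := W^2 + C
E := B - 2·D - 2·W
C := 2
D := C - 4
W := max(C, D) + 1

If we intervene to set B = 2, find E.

Intervening sets B = 2 and removes its equation (B := W^2 + C).
D = C - 4  [with C=2]  = -2
W = max(C, D) + 1  [with C=2, D=-2]  = 3
E = B - 2·D - 2·W  [with B=2, D=-2, W=3]  = 0

0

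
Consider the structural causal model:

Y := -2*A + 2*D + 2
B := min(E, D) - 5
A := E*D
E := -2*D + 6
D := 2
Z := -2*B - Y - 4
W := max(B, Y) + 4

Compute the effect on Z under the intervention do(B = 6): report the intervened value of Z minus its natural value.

-18

The intervention breaks the incoming arrows to B: B := min(E, D) - 5 no longer applies, and B = 6.
E = -2*D + 6  [with D=2]  = 2
A = E*D  [with E=2, D=2]  = 4
Y = -2*A + 2*D + 2  [with A=4, D=2]  = -2
Z = -2*B - Y - 4  [with B=6, Y=-2]  = -14
Without intervention: E = -2*D + 6  [with D=2]  = 2; A = E*D  [with E=2, D=2]  = 4; B = min(E, D) - 5  [with E=2, D=2]  = -3; Y = -2*A + 2*D + 2  [with A=4, D=2]  = -2; Z = -2*B - Y - 4  [with B=-3, Y=-2]  = 4.
Change = -14 − 4 = -18.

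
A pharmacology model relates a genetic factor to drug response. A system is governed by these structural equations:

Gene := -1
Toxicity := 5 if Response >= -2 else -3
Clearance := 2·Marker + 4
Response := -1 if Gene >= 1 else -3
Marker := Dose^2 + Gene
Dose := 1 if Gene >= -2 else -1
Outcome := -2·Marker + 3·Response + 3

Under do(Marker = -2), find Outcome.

-2

The intervention breaks the incoming arrows to Marker: Marker := Dose^2 + Gene no longer applies, and Marker = -2.
Response = -1 if Gene >= 1 else -3  [with Gene=-1]  = -3
Outcome = -2·Marker + 3·Response + 3  [with Marker=-2, Response=-3]  = -2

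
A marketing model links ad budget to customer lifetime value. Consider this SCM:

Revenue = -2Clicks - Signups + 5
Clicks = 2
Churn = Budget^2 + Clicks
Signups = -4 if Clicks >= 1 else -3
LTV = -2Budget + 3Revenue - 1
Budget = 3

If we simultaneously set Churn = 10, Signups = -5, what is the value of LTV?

11

The joint intervention fixes Churn = 10, Signups = -5, removing each variable's own equation.
Revenue = -2Clicks - Signups + 5  [with Clicks=2, Signups=-5]  = 6
LTV = -2Budget + 3Revenue - 1  [with Budget=3, Revenue=6]  = 11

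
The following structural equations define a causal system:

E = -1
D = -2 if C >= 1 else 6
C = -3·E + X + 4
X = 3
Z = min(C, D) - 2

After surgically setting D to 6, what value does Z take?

Intervening sets D = 6 and removes its equation (D = -2 if C >= 1 else 6).
C = -3·E + X + 4  [with E=-1, X=3]  = 10
Z = min(C, D) - 2  [with C=10, D=6]  = 4

4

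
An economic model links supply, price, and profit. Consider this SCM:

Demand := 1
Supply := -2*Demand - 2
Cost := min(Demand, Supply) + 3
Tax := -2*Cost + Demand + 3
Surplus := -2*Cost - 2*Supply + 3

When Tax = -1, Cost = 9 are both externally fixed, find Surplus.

The joint intervention fixes Tax = -1, Cost = 9, removing each variable's own equation.
Supply = -2*Demand - 2  [with Demand=1]  = -4
Surplus = -2*Cost - 2*Supply + 3  [with Cost=9, Supply=-4]  = -7

-7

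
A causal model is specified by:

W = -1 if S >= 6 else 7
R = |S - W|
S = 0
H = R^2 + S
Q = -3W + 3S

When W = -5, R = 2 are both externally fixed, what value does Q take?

Under do(W = -5, R = 2), each intervened variable's structural equation is replaced by its fixed value.
Q = -3W + 3S  [with W=-5, S=0]  = 15

15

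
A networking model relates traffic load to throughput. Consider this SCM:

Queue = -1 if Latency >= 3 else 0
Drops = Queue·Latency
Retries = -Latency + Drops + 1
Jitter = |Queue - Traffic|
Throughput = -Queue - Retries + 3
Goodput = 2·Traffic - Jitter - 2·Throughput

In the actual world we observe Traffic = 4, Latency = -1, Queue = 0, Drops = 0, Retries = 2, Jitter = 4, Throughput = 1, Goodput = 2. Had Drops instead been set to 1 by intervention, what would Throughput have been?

0

The intervention breaks the incoming arrows to Drops: Drops = Queue·Latency no longer applies, and Drops = 1.
Queue = -1 if Latency >= 3 else 0  [with Latency=-1]  = 0
Retries = -Latency + Drops + 1  [with Latency=-1, Drops=1]  = 3
Throughput = -Queue - Retries + 3  [with Queue=0, Retries=3]  = 0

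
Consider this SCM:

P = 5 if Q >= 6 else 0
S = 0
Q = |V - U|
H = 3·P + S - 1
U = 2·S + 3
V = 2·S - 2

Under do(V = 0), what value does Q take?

3

Under do(V=0), the mechanism V = 2·S - 2 is discarded; V is fixed at 0.
U = 2·S + 3  [with S=0]  = 3
Q = |V - U|  [with V=0, U=3]  = 3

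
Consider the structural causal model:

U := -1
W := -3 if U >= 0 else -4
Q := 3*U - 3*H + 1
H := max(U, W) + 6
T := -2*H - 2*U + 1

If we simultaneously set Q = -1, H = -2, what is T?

7

Under do(Q = -1, H = -2), each intervened variable's structural equation is replaced by its fixed value.
T = -2*H - 2*U + 1  [with H=-2, U=-1]  = 7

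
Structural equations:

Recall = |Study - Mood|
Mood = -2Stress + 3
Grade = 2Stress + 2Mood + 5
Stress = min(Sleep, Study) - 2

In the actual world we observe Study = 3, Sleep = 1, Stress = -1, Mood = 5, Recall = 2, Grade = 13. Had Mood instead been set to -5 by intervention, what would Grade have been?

-7

Under do(Mood=-5), the mechanism Mood = -2Stress + 3 is discarded; Mood is fixed at -5.
Stress = min(Sleep, Study) - 2  [with Sleep=1, Study=3]  = -1
Grade = 2Stress + 2Mood + 5  [with Stress=-1, Mood=-5]  = -7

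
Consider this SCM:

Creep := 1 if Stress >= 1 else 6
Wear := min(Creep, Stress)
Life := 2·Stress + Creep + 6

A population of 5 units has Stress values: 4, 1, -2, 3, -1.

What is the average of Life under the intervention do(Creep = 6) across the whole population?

The intervention sets Creep=6 in all 5 units regardless of Stress. Recomputing Life per unit gives 20, 14, 8, 18, 10; average 14.

14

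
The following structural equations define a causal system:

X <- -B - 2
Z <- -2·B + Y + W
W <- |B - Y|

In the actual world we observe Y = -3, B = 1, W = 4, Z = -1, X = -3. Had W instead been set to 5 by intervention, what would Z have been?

0

The intervention breaks the incoming arrows to W: W <- |B - Y| no longer applies, and W = 5.
Z = -2·B + Y + W  [with B=1, Y=-3, W=5]  = 0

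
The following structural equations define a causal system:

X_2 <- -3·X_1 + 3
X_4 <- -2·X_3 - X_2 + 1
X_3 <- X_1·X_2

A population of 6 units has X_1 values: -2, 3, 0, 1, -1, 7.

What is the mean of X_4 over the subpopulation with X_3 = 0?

-0.5

E[X_4|X_3=0] averages over only the 2 units with X_3=0 (X_1 = 0, 1): X_4 = -2, 1, mean -0.5.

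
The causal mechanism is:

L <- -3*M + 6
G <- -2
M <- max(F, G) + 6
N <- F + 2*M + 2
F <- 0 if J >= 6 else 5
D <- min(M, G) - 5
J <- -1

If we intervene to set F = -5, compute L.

The intervention breaks the incoming arrows to F: F <- 0 if J >= 6 else 5 no longer applies, and F = -5.
M = max(F, G) + 6  [with F=-5, G=-2]  = 4
L = -3*M + 6  [with M=4]  = -6

-6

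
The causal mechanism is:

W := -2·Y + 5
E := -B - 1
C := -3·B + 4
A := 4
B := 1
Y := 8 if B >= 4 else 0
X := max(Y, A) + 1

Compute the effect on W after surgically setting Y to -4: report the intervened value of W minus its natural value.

8

The intervention breaks the incoming arrows to Y: Y := 8 if B >= 4 else 0 no longer applies, and Y = -4.
W = -2·Y + 5  [with Y=-4]  = 13
Without intervention: Y = 8 if B >= 4 else 0  [with B=1]  = 0; W = -2·Y + 5  [with Y=0]  = 5.
Change = 13 − 5 = 8.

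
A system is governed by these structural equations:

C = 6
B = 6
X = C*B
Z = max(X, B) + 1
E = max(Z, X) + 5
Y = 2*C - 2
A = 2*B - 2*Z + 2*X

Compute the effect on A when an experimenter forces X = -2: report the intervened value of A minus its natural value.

The intervention breaks the incoming arrows to X: X = C*B no longer applies, and X = -2.
Z = max(X, B) + 1  [with X=-2, B=6]  = 7
A = 2*B - 2*Z + 2*X  [with B=6, Z=7, X=-2]  = -6
Without intervention: X = C*B  [with C=6, B=6]  = 36; Z = max(X, B) + 1  [with X=36, B=6]  = 37; A = 2*B - 2*Z + 2*X  [with B=6, Z=37, X=36]  = 10.
Change = -6 − 10 = -16.

-16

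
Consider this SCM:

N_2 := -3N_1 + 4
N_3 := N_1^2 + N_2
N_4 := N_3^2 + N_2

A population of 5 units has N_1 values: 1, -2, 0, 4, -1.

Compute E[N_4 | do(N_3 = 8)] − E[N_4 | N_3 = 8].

3.3

Under do(N_3=8), N_3's equation is replaced by N_3=8 for every unit. Per-unit N_4: 65, 74, 68, 56, 71. Mean = 66.8.
Observing N_3=8 restricts to units where N_3's equation naturally yields 8: N_1 ∈ {4, -1}. In that subpopulation N_4 = 56, 71, mean 63.5.
Difference = 66.8 − 63.5 = 3.3.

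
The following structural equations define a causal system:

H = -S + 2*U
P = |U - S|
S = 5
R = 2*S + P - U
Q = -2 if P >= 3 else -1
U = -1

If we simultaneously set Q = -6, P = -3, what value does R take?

Setting Q = -6, P = -3 by intervention discards those variables' equations.
R = 2*S + P - U  [with S=5, P=-3, U=-1]  = 8

8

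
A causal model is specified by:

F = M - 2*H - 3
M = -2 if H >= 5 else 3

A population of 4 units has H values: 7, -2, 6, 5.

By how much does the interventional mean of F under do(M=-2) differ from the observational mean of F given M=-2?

4

Under do(M=-2), M's equation is replaced by M=-2 for every unit. Per-unit F: -19, -1, -17, -15. Mean = -13.
Observing M=-2 restricts to units where M's equation naturally yields -2: H ∈ {7, 6, 5}. In that subpopulation F = -19, -17, -15, mean -17.
Difference = -13 − (-17) = 4.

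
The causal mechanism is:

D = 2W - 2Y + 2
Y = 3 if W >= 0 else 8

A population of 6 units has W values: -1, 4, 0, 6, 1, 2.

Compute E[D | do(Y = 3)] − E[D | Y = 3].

-1.2

do(Y=3) breaks Y's dependence on W. With Y=3 fixed, D across the units is -6, 4, -4, 8, -2, 0, mean 0.
E[D|Y=3] averages over only the 5 units with Y=3 (W = 4, 0, 6, 1, 2): D = 4, -4, 8, -2, 0, mean 1.2.
Difference = 0 − 1.2 = -1.2.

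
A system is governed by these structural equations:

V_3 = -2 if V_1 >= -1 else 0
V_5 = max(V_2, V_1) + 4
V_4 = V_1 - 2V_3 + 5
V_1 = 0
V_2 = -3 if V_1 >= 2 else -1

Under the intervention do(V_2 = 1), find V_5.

5

do(V_2=1) replaces the equation V_2 = -3 if V_1 >= 2 else -1 with the constant V_2 = 1.
V_5 = max(V_2, V_1) + 4  [with V_2=1, V_1=0]  = 5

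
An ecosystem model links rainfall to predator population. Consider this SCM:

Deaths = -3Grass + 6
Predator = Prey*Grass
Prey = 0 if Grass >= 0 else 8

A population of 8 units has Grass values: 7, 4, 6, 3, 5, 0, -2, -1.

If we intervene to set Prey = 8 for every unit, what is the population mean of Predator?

22

do(Prey=8) breaks Prey's dependence on Grass. With Prey=8 fixed, Predator across the units is 56, 32, 48, 24, 40, 0, -16, -8, mean 22.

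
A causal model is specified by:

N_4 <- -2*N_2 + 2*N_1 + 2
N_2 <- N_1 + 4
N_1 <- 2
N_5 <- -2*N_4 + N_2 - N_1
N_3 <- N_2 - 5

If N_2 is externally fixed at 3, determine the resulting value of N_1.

2

Under do(N_2=3), the mechanism N_2 <- N_1 + 4 is discarded; N_2 is fixed at 3.
N_1 is not downstream of the intervention, so its value is determined by the original equations.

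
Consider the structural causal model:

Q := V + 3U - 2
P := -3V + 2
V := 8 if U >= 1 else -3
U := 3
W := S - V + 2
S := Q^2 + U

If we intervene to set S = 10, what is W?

Under do(S=10), the mechanism S := Q^2 + U is discarded; S is fixed at 10.
V = 8 if U >= 1 else -3  [with U=3]  = 8
W = S - V + 2  [with S=10, V=8]  = 4

4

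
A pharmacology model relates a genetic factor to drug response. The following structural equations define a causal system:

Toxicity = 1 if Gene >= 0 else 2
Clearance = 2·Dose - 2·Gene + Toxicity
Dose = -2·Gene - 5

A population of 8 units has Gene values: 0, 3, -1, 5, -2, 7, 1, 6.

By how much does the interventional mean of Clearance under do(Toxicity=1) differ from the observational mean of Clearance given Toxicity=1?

7.75

Under do(Toxicity=1), Toxicity's equation is replaced by Toxicity=1 for every unit. Per-unit Clearance: -9, -27, -3, -39, 3, -51, -15, -45. Mean = -23.25.
Conditioning on Toxicity=1 selects the 6 unit(s) with Gene ∈ {0, 3, 5, 7, 1, 6}. Their Clearance values: -9, -27, -39, -51, -15, -45. Mean = -31.
Difference = -23.25 − (-31) = 7.75.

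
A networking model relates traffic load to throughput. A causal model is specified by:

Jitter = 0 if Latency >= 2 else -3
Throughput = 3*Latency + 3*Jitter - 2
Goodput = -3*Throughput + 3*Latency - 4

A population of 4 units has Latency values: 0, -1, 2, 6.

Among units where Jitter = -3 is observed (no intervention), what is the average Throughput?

E[Throughput|Jitter=-3] averages over only the 2 units with Jitter=-3 (Latency = 0, -1): Throughput = -11, -14, mean -12.5.

-12.5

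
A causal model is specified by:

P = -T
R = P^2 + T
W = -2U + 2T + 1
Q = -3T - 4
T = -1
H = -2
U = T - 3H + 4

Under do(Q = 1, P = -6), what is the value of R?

35

Setting Q = 1, P = -6 by intervention discards those variables' equations.
R = P^2 + T  [with P=-6, T=-1]  = 35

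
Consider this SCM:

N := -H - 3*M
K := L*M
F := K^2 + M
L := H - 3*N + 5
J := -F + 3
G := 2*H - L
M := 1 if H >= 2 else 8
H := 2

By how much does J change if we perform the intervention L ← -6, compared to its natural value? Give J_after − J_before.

448

do(L=-6) replaces the equation L := H - 3*N + 5 with the constant L = -6.
M = 1 if H >= 2 else 8  [with H=2]  = 1
K = L*M  [with L=-6, M=1]  = -6
F = K^2 + M  [with K=-6, M=1]  = 37
J = -F + 3  [with F=37]  = -34
Without intervention: M = 1 if H >= 2 else 8  [with H=2]  = 1; N = -H - 3*M  [with H=2, M=1]  = -5; L = H - 3*N + 5  [with H=2, N=-5]  = 22; K = L*M  [with L=22, M=1]  = 22; F = K^2 + M  [with K=22, M=1]  = 485; J = -F + 3  [with F=485]  = -482.
Change = -34 − (-482) = 448.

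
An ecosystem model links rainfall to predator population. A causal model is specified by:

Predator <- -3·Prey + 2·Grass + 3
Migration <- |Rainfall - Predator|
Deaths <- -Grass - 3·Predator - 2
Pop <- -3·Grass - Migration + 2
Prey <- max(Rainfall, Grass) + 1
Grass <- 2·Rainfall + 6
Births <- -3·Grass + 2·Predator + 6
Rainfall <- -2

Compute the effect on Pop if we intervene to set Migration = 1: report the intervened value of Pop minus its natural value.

-1

do(Migration=1) replaces the equation Migration <- |Rainfall - Predator| with the constant Migration = 1.
Grass = 2·Rainfall + 6  [with Rainfall=-2]  = 2
Pop = -3·Grass - Migration + 2  [with Grass=2, Migration=1]  = -5
Without intervention: Grass = 2·Rainfall + 6  [with Rainfall=-2]  = 2; Prey = max(Rainfall, Grass) + 1  [with Rainfall=-2, Grass=2]  = 3; Predator = -3·Prey + 2·Grass + 3  [with Prey=3, Grass=2]  = -2; Migration = |Rainfall - Predator|  [with Rainfall=-2, Predator=-2]  = 0; Pop = -3·Grass - Migration + 2  [with Grass=2, Migration=0]  = -4.
Change = -5 − (-4) = -1.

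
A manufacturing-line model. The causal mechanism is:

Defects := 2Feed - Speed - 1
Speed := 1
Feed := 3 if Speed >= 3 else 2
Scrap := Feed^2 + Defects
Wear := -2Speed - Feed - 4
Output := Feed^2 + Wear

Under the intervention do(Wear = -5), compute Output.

The intervention breaks the incoming arrows to Wear: Wear := -2Speed - Feed - 4 no longer applies, and Wear = -5.
Feed = 3 if Speed >= 3 else 2  [with Speed=1]  = 2
Output = Feed^2 + Wear  [with Feed=2, Wear=-5]  = -1

-1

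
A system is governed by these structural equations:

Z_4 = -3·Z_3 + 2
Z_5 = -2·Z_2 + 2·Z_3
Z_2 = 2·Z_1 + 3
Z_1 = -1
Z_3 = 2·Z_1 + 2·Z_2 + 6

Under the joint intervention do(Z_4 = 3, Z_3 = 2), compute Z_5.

The joint intervention fixes Z_4 = 3, Z_3 = 2, removing each variable's own equation.
Z_2 = 2·Z_1 + 3  [with Z_1=-1]  = 1
Z_5 = -2·Z_2 + 2·Z_3  [with Z_2=1, Z_3=2]  = 2

2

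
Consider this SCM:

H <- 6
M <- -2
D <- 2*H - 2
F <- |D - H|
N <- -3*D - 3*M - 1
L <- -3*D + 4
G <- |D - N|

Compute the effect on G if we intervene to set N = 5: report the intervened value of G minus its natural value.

Under do(N=5), the mechanism N <- -3*D - 3*M - 1 is discarded; N is fixed at 5.
D = 2*H - 2  [with H=6]  = 10
G = |D - N|  [with D=10, N=5]  = 5
Without intervention: D = 2*H - 2  [with H=6]  = 10; N = -3*D - 3*M - 1  [with D=10, M=-2]  = -25; G = |D - N|  [with D=10, N=-25]  = 35.
Change = 5 − 35 = -30.

-30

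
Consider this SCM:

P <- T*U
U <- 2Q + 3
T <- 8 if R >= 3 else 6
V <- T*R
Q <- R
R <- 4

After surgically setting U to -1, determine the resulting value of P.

-8

The intervention breaks the incoming arrows to U: U <- 2Q + 3 no longer applies, and U = -1.
T = 8 if R >= 3 else 6  [with R=4]  = 8
P = T*U  [with T=8, U=-1]  = -8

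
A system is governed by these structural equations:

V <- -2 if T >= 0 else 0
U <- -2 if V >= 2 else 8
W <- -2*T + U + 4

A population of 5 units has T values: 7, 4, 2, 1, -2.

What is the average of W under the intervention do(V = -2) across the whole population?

Every unit gets V=-2 under the intervention. W values become -2, 4, 8, 10, 16; E[W|do(V=-2)] = 7.2.

7.2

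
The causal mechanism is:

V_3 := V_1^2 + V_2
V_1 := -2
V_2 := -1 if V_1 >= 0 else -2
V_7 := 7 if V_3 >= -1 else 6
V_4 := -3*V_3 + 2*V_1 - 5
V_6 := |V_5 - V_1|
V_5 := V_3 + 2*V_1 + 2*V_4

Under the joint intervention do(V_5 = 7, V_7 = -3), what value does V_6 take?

9

Under do(V_5 = 7, V_7 = -3), each intervened variable's structural equation is replaced by its fixed value.
V_6 = |V_5 - V_1|  [with V_5=7, V_1=-2]  = 9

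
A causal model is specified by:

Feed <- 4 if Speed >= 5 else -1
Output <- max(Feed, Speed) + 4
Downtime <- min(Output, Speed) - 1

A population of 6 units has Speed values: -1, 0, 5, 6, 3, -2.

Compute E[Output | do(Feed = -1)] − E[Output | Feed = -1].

Under do(Feed=-1), Feed's equation is replaced by Feed=-1 for every unit. Per-unit Output: 3, 4, 9, 10, 7, 3. Mean = 6.
Observing Feed=-1 restricts to units where Feed's equation naturally yields -1: Speed ∈ {-1, 0, 3, -2}. In that subpopulation Output = 3, 4, 7, 3, mean 4.25.
Difference = 6 − 4.25 = 1.75.

1.75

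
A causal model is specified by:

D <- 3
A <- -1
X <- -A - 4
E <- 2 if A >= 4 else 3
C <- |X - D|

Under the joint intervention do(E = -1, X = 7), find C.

The joint intervention fixes E = -1, X = 7, removing each variable's own equation.
C = |X - D|  [with X=7, D=3]  = 4

4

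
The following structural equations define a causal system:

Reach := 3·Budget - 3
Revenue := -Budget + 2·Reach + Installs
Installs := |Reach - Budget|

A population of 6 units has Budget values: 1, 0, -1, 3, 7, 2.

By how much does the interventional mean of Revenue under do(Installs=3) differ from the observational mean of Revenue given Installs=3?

2.5

do(Installs=3) breaks Installs's dependence on Budget. With Installs=3 fixed, Revenue across the units is 2, -3, -8, 12, 32, 7, mean 7.
E[Revenue|Installs=3] averages over only the 2 units with Installs=3 (Budget = 0, 3): Revenue = -3, 12, mean 4.5.
Difference = 7 − 4.5 = 2.5.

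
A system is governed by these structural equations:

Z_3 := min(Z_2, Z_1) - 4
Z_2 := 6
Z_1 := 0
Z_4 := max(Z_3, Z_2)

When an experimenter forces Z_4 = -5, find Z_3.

Under do(Z_4=-5), the mechanism Z_4 := max(Z_3, Z_2) is discarded; Z_4 is fixed at -5.
Since Z_3 is not a descendant of the intervened variable, it is unaffected.
Z_3 = min(Z_2, Z_1) - 4  [with Z_2=6, Z_1=0]  = -4

-4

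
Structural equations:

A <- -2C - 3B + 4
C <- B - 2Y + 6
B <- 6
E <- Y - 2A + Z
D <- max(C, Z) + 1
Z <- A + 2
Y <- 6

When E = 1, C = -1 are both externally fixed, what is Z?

-10

Under do(E = 1, C = -1), each intervened variable's structural equation is replaced by its fixed value.
A = -2C - 3B + 4  [with C=-1, B=6]  = -12
Z = A + 2  [with A=-12]  = -10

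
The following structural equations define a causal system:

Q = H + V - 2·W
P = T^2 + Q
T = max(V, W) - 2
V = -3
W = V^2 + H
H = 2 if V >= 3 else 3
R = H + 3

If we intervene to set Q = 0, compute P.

The intervention breaks the incoming arrows to Q: Q = H + V - 2·W no longer applies, and Q = 0.
H = 2 if V >= 3 else 3  [with V=-3]  = 3
W = V^2 + H  [with V=-3, H=3]  = 12
T = max(V, W) - 2  [with V=-3, W=12]  = 10
P = T^2 + Q  [with T=10, Q=0]  = 100

100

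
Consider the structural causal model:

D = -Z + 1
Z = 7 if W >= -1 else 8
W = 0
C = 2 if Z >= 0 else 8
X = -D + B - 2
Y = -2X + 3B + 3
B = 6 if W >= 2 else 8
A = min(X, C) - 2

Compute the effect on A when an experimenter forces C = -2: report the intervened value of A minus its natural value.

Intervening sets C = -2 and removes its equation (C = 2 if Z >= 0 else 8).
Z = 7 if W >= -1 else 8  [with W=0]  = 7
B = 6 if W >= 2 else 8  [with W=0]  = 8
D = -Z + 1  [with Z=7]  = -6
X = -D + B - 2  [with D=-6, B=8]  = 12
A = min(X, C) - 2  [with X=12, C=-2]  = -4
Without intervention: Z = 7 if W >= -1 else 8  [with W=0]  = 7; B = 6 if W >= 2 else 8  [with W=0]  = 8; D = -Z + 1  [with Z=7]  = -6; X = -D + B - 2  [with D=-6, B=8]  = 12; C = 2 if Z >= 0 else 8  [with Z=7]  = 2; A = min(X, C) - 2  [with X=12, C=2]  = 0.
Change = -4 − 0 = -4.

-4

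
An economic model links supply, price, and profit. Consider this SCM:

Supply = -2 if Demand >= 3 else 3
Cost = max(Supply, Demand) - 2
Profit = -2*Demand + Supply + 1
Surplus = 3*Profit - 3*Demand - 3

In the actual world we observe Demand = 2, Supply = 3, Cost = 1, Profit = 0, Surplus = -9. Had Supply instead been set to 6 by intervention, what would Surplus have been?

0

do(Supply=6) replaces the equation Supply = -2 if Demand >= 3 else 3 with the constant Supply = 6.
Profit = -2*Demand + Supply + 1  [with Demand=2, Supply=6]  = 3
Surplus = 3*Profit - 3*Demand - 3  [with Profit=3, Demand=2]  = 0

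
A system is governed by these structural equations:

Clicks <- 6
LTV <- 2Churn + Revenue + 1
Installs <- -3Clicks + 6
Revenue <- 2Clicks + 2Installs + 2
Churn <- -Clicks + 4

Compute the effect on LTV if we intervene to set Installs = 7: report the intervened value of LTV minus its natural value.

38

do(Installs=7) replaces the equation Installs <- -3Clicks + 6 with the constant Installs = 7.
Churn = -Clicks + 4  [with Clicks=6]  = -2
Revenue = 2Clicks + 2Installs + 2  [with Clicks=6, Installs=7]  = 28
LTV = 2Churn + Revenue + 1  [with Churn=-2, Revenue=28]  = 25
Without intervention: Installs = -3Clicks + 6  [with Clicks=6]  = -12; Churn = -Clicks + 4  [with Clicks=6]  = -2; Revenue = 2Clicks + 2Installs + 2  [with Clicks=6, Installs=-12]  = -10; LTV = 2Churn + Revenue + 1  [with Churn=-2, Revenue=-10]  = -13.
Change = 25 − (-13) = 38.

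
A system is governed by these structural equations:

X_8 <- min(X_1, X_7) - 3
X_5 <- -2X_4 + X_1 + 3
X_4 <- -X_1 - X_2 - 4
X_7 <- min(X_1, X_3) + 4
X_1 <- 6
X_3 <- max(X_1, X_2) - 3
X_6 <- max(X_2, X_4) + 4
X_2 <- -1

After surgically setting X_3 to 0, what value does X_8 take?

The intervention breaks the incoming arrows to X_3: X_3 <- max(X_1, X_2) - 3 no longer applies, and X_3 = 0.
X_7 = min(X_1, X_3) + 4  [with X_1=6, X_3=0]  = 4
X_8 = min(X_1, X_7) - 3  [with X_1=6, X_7=4]  = 1

1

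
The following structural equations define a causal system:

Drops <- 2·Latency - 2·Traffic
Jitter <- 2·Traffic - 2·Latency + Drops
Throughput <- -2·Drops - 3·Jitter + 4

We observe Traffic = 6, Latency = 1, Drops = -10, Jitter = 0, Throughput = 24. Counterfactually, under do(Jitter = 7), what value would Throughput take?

3

Intervening sets Jitter = 7 and removes its equation (Jitter <- 2·Traffic - 2·Latency + Drops).
Drops = 2·Latency - 2·Traffic  [with Latency=1, Traffic=6]  = -10
Throughput = -2·Drops - 3·Jitter + 4  [with Drops=-10, Jitter=7]  = 3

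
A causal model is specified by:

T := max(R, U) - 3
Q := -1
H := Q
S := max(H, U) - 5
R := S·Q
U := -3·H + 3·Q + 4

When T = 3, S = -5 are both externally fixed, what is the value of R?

5

Setting T = 3, S = -5 by intervention discards those variables' equations.
R = S·Q  [with S=-5, Q=-1]  = 5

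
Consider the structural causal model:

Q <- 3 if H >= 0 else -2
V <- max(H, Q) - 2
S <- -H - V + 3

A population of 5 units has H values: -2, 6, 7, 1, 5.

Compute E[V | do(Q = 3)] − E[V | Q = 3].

Every unit gets Q=3 under the intervention. V values become 1, 4, 5, 1, 3; E[V|do(Q=3)] = 2.8.
Conditioning on Q=3 selects the 4 unit(s) with H ∈ {6, 7, 1, 5}. Their V values: 4, 5, 1, 3. Mean = 3.25.
Difference = 2.8 − 3.25 = -0.45.

-0.45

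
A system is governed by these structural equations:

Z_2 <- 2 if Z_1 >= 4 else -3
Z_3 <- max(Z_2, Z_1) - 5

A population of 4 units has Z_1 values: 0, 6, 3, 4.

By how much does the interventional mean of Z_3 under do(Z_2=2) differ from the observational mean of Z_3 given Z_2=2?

-1.25

Under do(Z_2=2), Z_2's equation is replaced by Z_2=2 for every unit. Per-unit Z_3: -3, 1, -2, -1. Mean = -1.25.
Observing Z_2=2 restricts to units where Z_2's equation naturally yields 2: Z_1 ∈ {6, 4}. In that subpopulation Z_3 = 1, -1, mean 0.
Difference = -1.25 − 0 = -1.25.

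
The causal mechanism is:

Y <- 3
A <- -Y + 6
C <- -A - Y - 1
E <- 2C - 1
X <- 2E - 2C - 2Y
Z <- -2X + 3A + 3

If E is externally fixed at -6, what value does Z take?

Under do(E=-6), the mechanism E <- 2C - 1 is discarded; E is fixed at -6.
A = -Y + 6  [with Y=3]  = 3
C = -A - Y - 1  [with A=3, Y=3]  = -7
X = 2E - 2C - 2Y  [with E=-6, C=-7, Y=3]  = -4
Z = -2X + 3A + 3  [with X=-4, A=3]  = 20

20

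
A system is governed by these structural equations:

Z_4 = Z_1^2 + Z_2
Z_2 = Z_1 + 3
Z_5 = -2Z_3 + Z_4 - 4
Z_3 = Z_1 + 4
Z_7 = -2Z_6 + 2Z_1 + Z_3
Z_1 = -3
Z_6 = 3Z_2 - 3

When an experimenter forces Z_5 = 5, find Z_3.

1

do(Z_5=5) replaces the equation Z_5 = -2Z_3 + Z_4 - 4 with the constant Z_5 = 5.
Z_3 is not downstream of the intervention, so its value is determined by the original equations.
Z_3 = Z_1 + 4  [with Z_1=-3]  = 1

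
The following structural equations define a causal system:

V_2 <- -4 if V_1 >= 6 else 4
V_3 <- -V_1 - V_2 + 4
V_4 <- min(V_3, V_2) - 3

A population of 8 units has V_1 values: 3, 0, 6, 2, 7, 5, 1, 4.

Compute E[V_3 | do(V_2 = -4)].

Every unit gets V_2=-4 under the intervention. V_3 values become 5, 8, 2, 6, 1, 3, 7, 4; E[V_3|do(V_2=-4)] = 4.5.

4.5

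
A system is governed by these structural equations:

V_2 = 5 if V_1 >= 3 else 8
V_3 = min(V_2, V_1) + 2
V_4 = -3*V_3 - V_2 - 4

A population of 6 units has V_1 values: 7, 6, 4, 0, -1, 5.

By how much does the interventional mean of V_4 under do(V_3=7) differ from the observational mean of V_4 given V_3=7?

-1

The intervention sets V_3=7 in all 6 units regardless of V_1. Recomputing V_4 per unit gives -30, -30, -30, -33, -33, -30; average -31.
E[V_4|V_3=7] averages over only the 3 units with V_3=7 (V_1 = 7, 6, 5): V_4 = -30, -30, -30, mean -30.
Difference = -31 − (-30) = -1.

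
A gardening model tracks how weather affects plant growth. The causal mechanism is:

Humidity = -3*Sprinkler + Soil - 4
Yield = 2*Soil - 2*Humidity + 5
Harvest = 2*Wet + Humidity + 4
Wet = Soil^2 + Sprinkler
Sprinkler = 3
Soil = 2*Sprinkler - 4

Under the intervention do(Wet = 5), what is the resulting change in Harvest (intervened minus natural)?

The intervention breaks the incoming arrows to Wet: Wet = Soil^2 + Sprinkler no longer applies, and Wet = 5.
Soil = 2*Sprinkler - 4  [with Sprinkler=3]  = 2
Humidity = -3*Sprinkler + Soil - 4  [with Sprinkler=3, Soil=2]  = -11
Harvest = 2*Wet + Humidity + 4  [with Wet=5, Humidity=-11]  = 3
Without intervention: Soil = 2*Sprinkler - 4  [with Sprinkler=3]  = 2; Wet = Soil^2 + Sprinkler  [with Soil=2, Sprinkler=3]  = 7; Humidity = -3*Sprinkler + Soil - 4  [with Sprinkler=3, Soil=2]  = -11; Harvest = 2*Wet + Humidity + 4  [with Wet=7, Humidity=-11]  = 7.
Change = 3 − 7 = -4.

-4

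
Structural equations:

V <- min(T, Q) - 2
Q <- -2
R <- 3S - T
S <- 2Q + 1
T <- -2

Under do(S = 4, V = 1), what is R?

14

The joint intervention fixes S = 4, V = 1, removing each variable's own equation.
R = 3S - T  [with S=4, T=-2]  = 14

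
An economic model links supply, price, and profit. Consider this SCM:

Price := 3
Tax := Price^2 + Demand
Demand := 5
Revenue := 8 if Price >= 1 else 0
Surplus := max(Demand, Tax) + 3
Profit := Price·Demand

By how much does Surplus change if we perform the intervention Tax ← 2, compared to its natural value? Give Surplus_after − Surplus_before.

Under do(Tax=2), the mechanism Tax := Price^2 + Demand is discarded; Tax is fixed at 2.
Surplus = max(Demand, Tax) + 3  [with Demand=5, Tax=2]  = 8
Without intervention: Tax = Price^2 + Demand  [with Price=3, Demand=5]  = 14; Surplus = max(Demand, Tax) + 3  [with Demand=5, Tax=14]  = 17.
Change = 8 − 17 = -9.

-9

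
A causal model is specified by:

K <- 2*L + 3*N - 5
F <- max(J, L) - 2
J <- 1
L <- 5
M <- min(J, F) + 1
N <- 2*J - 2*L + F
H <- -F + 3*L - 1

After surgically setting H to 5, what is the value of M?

The intervention breaks the incoming arrows to H: H <- -F + 3*L - 1 no longer applies, and H = 5.
Since M is not a descendant of the intervened variable, it is unaffected.
F = max(J, L) - 2  [with J=1, L=5]  = 3
M = min(J, F) + 1  [with J=1, F=3]  = 2

2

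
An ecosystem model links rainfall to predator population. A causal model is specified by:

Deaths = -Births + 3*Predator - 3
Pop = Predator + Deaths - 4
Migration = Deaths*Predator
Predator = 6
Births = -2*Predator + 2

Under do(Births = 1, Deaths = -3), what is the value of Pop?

Under do(Births = 1, Deaths = -3), each intervened variable's structural equation is replaced by its fixed value.
Pop = Predator + Deaths - 4  [with Predator=6, Deaths=-3]  = -1

-1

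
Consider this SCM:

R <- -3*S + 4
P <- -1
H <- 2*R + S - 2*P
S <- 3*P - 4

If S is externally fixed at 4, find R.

-8

The intervention breaks the incoming arrows to S: S <- 3*P - 4 no longer applies, and S = 4.
R = -3*S + 4  [with S=4]  = -8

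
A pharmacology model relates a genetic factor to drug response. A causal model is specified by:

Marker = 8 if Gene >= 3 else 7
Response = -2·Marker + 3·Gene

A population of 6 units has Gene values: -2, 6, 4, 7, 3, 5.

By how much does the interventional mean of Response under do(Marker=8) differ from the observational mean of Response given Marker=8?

do(Marker=8) breaks Marker's dependence on Gene. With Marker=8 fixed, Response across the units is -22, 2, -4, 5, -7, -1, mean -4.5.
E[Response|Marker=8] averages over only the 5 units with Marker=8 (Gene = 6, 4, 7, 3, 5): Response = 2, -4, 5, -7, -1, mean -1.
Difference = -4.5 − (-1) = -3.5.

-3.5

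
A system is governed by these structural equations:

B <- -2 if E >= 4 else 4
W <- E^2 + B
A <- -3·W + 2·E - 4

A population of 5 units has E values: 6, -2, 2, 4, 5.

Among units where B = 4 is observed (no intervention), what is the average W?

Conditioning on B=4 selects the 2 unit(s) with E ∈ {-2, 2}. Their W values: 8, 8. Mean = 8.

8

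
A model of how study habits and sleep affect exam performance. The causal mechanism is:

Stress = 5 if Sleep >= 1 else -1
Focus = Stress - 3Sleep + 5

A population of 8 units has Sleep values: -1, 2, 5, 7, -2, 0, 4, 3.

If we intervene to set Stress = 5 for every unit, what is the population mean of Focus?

3.25

do(Stress=5) breaks Stress's dependence on Sleep. With Stress=5 fixed, Focus across the units is 13, 4, -5, -11, 16, 10, -2, 1, mean 3.25.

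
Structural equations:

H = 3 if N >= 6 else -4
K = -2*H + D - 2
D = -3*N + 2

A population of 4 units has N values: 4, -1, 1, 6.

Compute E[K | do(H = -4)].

0.5

The intervention sets H=-4 in all 4 units regardless of N. Recomputing K per unit gives -4, 11, 5, -10; average 0.5.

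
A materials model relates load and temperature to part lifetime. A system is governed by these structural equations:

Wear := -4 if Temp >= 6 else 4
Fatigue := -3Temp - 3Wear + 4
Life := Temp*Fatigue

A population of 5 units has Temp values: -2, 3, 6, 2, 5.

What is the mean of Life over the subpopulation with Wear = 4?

Conditioning on Wear=4 selects the 4 unit(s) with Temp ∈ {-2, 3, 2, 5}. Their Life values: 4, -51, -28, -115. Mean = -47.5.

-47.5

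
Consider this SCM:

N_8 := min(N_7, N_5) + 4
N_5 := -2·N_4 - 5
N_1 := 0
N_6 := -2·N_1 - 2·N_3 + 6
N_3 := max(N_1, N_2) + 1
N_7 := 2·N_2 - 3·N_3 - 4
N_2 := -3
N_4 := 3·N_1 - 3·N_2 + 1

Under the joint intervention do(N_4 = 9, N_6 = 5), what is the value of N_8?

-19

Under do(N_4 = 9, N_6 = 5), each intervened variable's structural equation is replaced by its fixed value.
N_3 = max(N_1, N_2) + 1  [with N_1=0, N_2=-3]  = 1
N_5 = -2·N_4 - 5  [with N_4=9]  = -23
N_7 = 2·N_2 - 3·N_3 - 4  [with N_2=-3, N_3=1]  = -13
N_8 = min(N_7, N_5) + 4  [with N_7=-13, N_5=-23]  = -19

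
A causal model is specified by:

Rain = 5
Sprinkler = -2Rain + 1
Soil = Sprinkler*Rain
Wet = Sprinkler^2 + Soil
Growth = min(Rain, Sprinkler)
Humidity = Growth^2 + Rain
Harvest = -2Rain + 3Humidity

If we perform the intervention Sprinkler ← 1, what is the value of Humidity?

6

Under do(Sprinkler=1), the mechanism Sprinkler = -2Rain + 1 is discarded; Sprinkler is fixed at 1.
Growth = min(Rain, Sprinkler)  [with Rain=5, Sprinkler=1]  = 1
Humidity = Growth^2 + Rain  [with Growth=1, Rain=5]  = 6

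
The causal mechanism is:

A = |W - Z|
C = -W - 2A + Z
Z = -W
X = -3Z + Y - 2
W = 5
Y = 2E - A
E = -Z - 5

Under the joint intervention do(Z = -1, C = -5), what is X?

Setting Z = -1, C = -5 by intervention discards those variables' equations.
A = |W - Z|  [with W=5, Z=-1]  = 6
E = -Z - 5  [with Z=-1]  = -4
Y = 2E - A  [with E=-4, A=6]  = -14
X = -3Z + Y - 2  [with Z=-1, Y=-14]  = -13

-13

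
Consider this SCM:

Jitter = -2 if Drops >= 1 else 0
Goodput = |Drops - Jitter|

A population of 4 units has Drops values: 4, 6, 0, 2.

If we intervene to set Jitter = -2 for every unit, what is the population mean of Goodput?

do(Jitter=-2) breaks Jitter's dependence on Drops. With Jitter=-2 fixed, Goodput across the units is 6, 8, 2, 4, mean 5.

5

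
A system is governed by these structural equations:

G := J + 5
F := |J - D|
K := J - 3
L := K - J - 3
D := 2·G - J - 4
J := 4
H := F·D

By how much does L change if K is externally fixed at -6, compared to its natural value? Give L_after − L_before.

-7

Under do(K=-6), the mechanism K := J - 3 is discarded; K is fixed at -6.
L = K - J - 3  [with K=-6, J=4]  = -13
Without intervention: K = J - 3  [with J=4]  = 1; L = K - J - 3  [with K=1, J=4]  = -6.
Change = -13 − (-6) = -7.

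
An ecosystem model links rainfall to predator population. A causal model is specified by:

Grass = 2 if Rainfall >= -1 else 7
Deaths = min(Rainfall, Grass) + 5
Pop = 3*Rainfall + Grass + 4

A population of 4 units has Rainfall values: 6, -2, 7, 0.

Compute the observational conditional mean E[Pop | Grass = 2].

Conditioning on Grass=2 selects the 3 unit(s) with Rainfall ∈ {6, 7, 0}. Their Pop values: 24, 27, 6. Mean = 19.

19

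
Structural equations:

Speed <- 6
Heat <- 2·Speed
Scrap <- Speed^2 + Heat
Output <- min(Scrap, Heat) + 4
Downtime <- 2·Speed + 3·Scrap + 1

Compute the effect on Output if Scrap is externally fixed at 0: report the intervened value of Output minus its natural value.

-12

The intervention breaks the incoming arrows to Scrap: Scrap <- Speed^2 + Heat no longer applies, and Scrap = 0.
Heat = 2·Speed  [with Speed=6]  = 12
Output = min(Scrap, Heat) + 4  [with Scrap=0, Heat=12]  = 4
Without intervention: Heat = 2·Speed  [with Speed=6]  = 12; Scrap = Speed^2 + Heat  [with Speed=6, Heat=12]  = 48; Output = min(Scrap, Heat) + 4  [with Scrap=48, Heat=12]  = 16.
Change = 4 − 16 = -12.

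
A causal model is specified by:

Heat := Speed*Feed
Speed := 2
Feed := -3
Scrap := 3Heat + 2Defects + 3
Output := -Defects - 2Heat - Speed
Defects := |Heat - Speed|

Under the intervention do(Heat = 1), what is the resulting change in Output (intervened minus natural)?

The intervention breaks the incoming arrows to Heat: Heat := Speed*Feed no longer applies, and Heat = 1.
Defects = |Heat - Speed|  [with Heat=1, Speed=2]  = 1
Output = -Defects - 2Heat - Speed  [with Defects=1, Heat=1, Speed=2]  = -5
Without intervention: Heat = Speed*Feed  [with Speed=2, Feed=-3]  = -6; Defects = |Heat - Speed|  [with Heat=-6, Speed=2]  = 8; Output = -Defects - 2Heat - Speed  [with Defects=8, Heat=-6, Speed=2]  = 2.
Change = -5 − 2 = -7.

-7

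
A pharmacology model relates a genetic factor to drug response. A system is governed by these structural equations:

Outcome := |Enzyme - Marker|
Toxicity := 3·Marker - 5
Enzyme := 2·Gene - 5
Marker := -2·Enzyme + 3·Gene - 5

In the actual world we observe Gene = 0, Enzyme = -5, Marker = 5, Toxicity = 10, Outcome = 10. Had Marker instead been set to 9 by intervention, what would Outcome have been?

do(Marker=9) replaces the equation Marker := -2·Enzyme + 3·Gene - 5 with the constant Marker = 9.
Enzyme = 2·Gene - 5  [with Gene=0]  = -5
Outcome = |Enzyme - Marker|  [with Enzyme=-5, Marker=9]  = 14

14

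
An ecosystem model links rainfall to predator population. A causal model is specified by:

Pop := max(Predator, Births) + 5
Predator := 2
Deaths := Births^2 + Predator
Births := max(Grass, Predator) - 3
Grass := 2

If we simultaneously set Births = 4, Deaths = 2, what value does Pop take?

9

Setting Births = 4, Deaths = 2 by intervention discards those variables' equations.
Pop = max(Predator, Births) + 5  [with Predator=2, Births=4]  = 9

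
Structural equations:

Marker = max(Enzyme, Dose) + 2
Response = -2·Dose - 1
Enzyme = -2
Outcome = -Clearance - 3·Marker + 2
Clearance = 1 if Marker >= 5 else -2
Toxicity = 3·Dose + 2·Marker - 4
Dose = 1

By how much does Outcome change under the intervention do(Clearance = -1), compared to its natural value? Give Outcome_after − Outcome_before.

Intervening sets Clearance = -1 and removes its equation (Clearance = 1 if Marker >= 5 else -2).
Marker = max(Enzyme, Dose) + 2  [with Enzyme=-2, Dose=1]  = 3
Outcome = -Clearance - 3·Marker + 2  [with Clearance=-1, Marker=3]  = -6
Without intervention: Marker = max(Enzyme, Dose) + 2  [with Enzyme=-2, Dose=1]  = 3; Clearance = 1 if Marker >= 5 else -2  [with Marker=3]  = -2; Outcome = -Clearance - 3·Marker + 2  [with Clearance=-2, Marker=3]  = -5.
Change = -6 − (-5) = -1.

-1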